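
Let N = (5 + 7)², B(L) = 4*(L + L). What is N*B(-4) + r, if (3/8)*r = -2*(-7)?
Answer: -13712/3 ≈ -4570.7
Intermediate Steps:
B(L) = 8*L (B(L) = 4*(2*L) = 8*L)
N = 144 (N = 12² = 144)
r = 112/3 (r = 8*(-2*(-7))/3 = (8/3)*14 = 112/3 ≈ 37.333)
N*B(-4) + r = 144*(8*(-4)) + 112/3 = 144*(-32) + 112/3 = -4608 + 112/3 = -13712/3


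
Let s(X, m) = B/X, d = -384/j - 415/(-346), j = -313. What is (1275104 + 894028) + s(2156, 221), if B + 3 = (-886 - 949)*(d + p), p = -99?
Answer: 506490880684927/233490488 ≈ 2.1692e+6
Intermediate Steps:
d = 262759/108298 (d = -384/(-313) - 415/(-346) = -384*(-1/313) - 415*(-1/346) = 384/313 + 415/346 = 262759/108298 ≈ 2.4263)
B = 19191468511/108298 (B = -3 + (-886 - 949)*(262759/108298 - 99) = -3 - 1835*(-10458743/108298) = -3 + 19191793405/108298 = 19191468511/108298 ≈ 1.7721e+5)
s(X, m) = 19191468511/(108298*X)
(1275104 + 894028) + s(2156, 221) = (1275104 + 894028) + (19191468511/108298)/2156 = 2169132 + (19191468511/108298)*(1/2156) = 2169132 + 19191468511/233490488 = 506490880684927/233490488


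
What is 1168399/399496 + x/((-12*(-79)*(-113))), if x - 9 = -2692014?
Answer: 100050733663/3566300792 ≈ 28.054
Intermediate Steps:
x = -2692005 (x = 9 - 2692014 = -2692005)
1168399/399496 + x/((-12*(-79)*(-113))) = 1168399/399496 - 2692005/(-12*(-79)*(-113)) = 1168399*(1/399496) - 2692005/(948*(-113)) = 1168399/399496 - 2692005/(-107124) = 1168399/399496 - 2692005*(-1/107124) = 1168399/399496 + 897335/35708 = 100050733663/3566300792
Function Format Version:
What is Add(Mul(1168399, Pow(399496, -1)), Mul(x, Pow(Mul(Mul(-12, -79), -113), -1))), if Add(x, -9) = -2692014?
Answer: Rational(100050733663, 3566300792) ≈ 28.054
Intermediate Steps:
x = -2692005 (x = Add(9, -2692014) = -2692005)
Add(Mul(1168399, Pow(399496, -1)), Mul(x, Pow(Mul(Mul(-12, -79), -113), -1))) = Add(Mul(1168399, Pow(399496, -1)), Mul(-2692005, Pow(Mul(Mul(-12, -79), -113), -1))) = Add(Mul(1168399, Rational(1, 399496)), Mul(-2692005, Pow(Mul(948, -113), -1))) = Add(Rational(1168399, 399496), Mul(-2692005, Pow(-107124, -1))) = Add(Rational(1168399, 399496), Mul(-2692005, Rational(-1, 107124))) = Add(Rational(1168399, 399496), Rational(897335, 35708)) = Rational(100050733663, 3566300792)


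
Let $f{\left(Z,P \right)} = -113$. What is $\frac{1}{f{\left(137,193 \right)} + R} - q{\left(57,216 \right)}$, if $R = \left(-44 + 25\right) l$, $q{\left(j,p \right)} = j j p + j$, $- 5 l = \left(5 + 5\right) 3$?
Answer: $-701840$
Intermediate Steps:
$l = -6$ ($l = - \frac{\left(5 + 5\right) 3}{5} = - \frac{10 \cdot 3}{5} = \left(- \frac{1}{5}\right) 30 = -6$)
$q{\left(j,p \right)} = j + p j^{2}$ ($q{\left(j,p \right)} = j^{2} p + j = p j^{2} + j = j + p j^{2}$)
$R = 114$ ($R = \left(-44 + 25\right) \left(-6\right) = \left(-19\right) \left(-6\right) = 114$)
$\frac{1}{f{\left(137,193 \right)} + R} - q{\left(57,216 \right)} = \frac{1}{-113 + 114} - 57 \left(1 + 57 \cdot 216\right) = 1^{-1} - 57 \left(1 + 12312\right) = 1 - 57 \cdot 12313 = 1 - 701841 = -701840$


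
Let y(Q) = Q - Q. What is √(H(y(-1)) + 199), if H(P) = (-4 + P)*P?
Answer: √199 ≈ 14.107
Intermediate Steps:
y(Q) = 0
H(P) = P*(-4 + P)
√(H(y(-1)) + 199) = √(0*(-4 + 0) + 199) = √(0*(-4) + 199) = √(0 + 199) = √199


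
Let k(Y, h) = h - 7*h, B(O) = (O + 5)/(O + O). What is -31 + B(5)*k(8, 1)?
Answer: -37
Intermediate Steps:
B(O) = (5 + O)/(2*O) (B(O) = (5 + O)/((2*O)) = (5 + O)*(1/(2*O)) = (5 + O)/(2*O))
k(Y, h) = -6*h
-31 + B(5)*k(8, 1) = -31 + ((1/2)*(5 + 5)/5)*(-6*1) = -31 + ((1/2)*(1/5)*10)*(-6) = -31 + 1*(-6) = -31 - 6 = -37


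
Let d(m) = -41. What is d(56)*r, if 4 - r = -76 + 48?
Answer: -1312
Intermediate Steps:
r = 32 (r = 4 - (-76 + 48) = 4 - 1*(-28) = 4 + 28 = 32)
d(56)*r = -41*32 = -1312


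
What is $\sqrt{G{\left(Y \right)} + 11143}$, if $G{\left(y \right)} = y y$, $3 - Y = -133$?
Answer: $\sqrt{29639} \approx 172.16$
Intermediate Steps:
$Y = 136$ ($Y = 3 - -133 = 3 + 133 = 136$)
$G{\left(y \right)} = y^{2}$
$\sqrt{G{\left(Y \right)} + 11143} = \sqrt{136^{2} + 11143} = \sqrt{18496 + 11143} = \sqrt{29639}$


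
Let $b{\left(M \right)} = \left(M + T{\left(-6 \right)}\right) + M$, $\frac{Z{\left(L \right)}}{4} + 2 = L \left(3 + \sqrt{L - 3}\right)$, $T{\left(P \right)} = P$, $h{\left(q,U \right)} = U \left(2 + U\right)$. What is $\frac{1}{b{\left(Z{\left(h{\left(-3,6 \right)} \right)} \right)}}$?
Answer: $- \frac{113}{535862} + \frac{288 \sqrt{5}}{1339655} \approx 0.00026984$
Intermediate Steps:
$Z{\left(L \right)} = -8 + 4 L \left(3 + \sqrt{-3 + L}\right)$ ($Z{\left(L \right)} = -8 + 4 L \left(3 + \sqrt{L - 3}\right) = -8 + 4 L \left(3 + \sqrt{-3 + L}\right)$)
$b{\left(M \right)} = -6 + 2 M$ ($b{\left(M \right)} = \left(M - 6\right) + M = \left(-6 + M\right) + M = -6 + 2 M$)
$\frac{1}{b{\left(Z{\left(h{\left(-3,6 \right)} \right)} \right)}} = \frac{1}{-6 + 2 \left(-8 + 12 \cdot 6 \left(2 + 6\right) + 4 \cdot 6 \left(2 + 6\right) \sqrt{-3 + 6 \left(2 + 6\right)}\right)} = \frac{1}{-6 + 2 \left(-8 + 12 \cdot 6 \cdot 8 + 4 \cdot 6 \cdot 8 \sqrt{-3 + 6 \cdot 8}\right)} = \frac{1}{-6 + 2 \left(-8 + 12 \cdot 48 + 4 \cdot 48 \sqrt{-3 + 48}\right)} = \frac{1}{-6 + 2 \left(-8 + 576 + 4 \cdot 48 \sqrt{45}\right)} = \frac{1}{-6 + 2 \left(-8 + 576 + 4 \cdot 48 \cdot 3 \sqrt{5}\right)} = \frac{1}{-6 + 2 \left(-8 + 576 + 576 \sqrt{5}\right)} = \frac{1}{-6 + 2 \left(568 + 576 \sqrt{5}\right)} = \frac{1}{-6 + \left(1136 + 1152 \sqrt{5}\right)} = \frac{1}{1130 + 1152 \sqrt{5}}$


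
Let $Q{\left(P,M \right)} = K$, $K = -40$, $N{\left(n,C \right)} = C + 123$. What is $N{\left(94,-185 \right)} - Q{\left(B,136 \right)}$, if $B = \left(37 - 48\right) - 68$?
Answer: $-22$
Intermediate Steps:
$N{\left(n,C \right)} = 123 + C$
$B = -79$ ($B = -11 - 68 = -79$)
$Q{\left(P,M \right)} = -40$
$N{\left(94,-185 \right)} - Q{\left(B,136 \right)} = \left(123 - 185\right) - -40 = -62 + 40 = -22$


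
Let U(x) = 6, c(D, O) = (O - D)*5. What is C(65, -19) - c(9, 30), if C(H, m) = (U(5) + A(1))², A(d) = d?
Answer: -56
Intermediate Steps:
c(D, O) = -5*D + 5*O
C(H, m) = 49 (C(H, m) = (6 + 1)² = 7² = 49)
C(65, -19) - c(9, 30) = 49 - (-5*9 + 5*30) = 49 - (-45 + 150) = 49 - 1*105 = 49 - 105 = -56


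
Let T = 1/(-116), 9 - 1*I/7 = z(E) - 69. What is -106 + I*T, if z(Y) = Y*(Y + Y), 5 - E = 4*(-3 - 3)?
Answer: -267/29 ≈ -9.2069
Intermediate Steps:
E = 29 (E = 5 - 4*(-3 - 3) = 5 - 4*(-6) = 5 - 1*(-24) = 5 + 24 = 29)
z(Y) = 2*Y² (z(Y) = Y*(2*Y) = 2*Y²)
I = -11228 (I = 63 - 7*(2*29² - 69) = 63 - 7*(2*841 - 69) = 63 - 7*(1682 - 69) = 63 - 7*1613 = 63 - 11291 = -11228)
T = -1/116 ≈ -0.0086207
-106 + I*T = -106 - 11228*(-1/116) = -106 + 2807/29 = -267/29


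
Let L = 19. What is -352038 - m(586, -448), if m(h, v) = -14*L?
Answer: -351772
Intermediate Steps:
m(h, v) = -266 (m(h, v) = -14*19 = -266)
-352038 - m(586, -448) = -352038 - 1*(-266) = -352038 + 266 = -351772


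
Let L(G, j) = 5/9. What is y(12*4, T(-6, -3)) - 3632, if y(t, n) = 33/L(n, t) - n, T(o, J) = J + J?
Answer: -17833/5 ≈ -3566.6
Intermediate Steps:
T(o, J) = 2*J
L(G, j) = 5/9 (L(G, j) = 5*(1/9) = 5/9)
y(t, n) = 297/5 - n (y(t, n) = 33/(5/9) - n = 33*(9/5) - n = 297/5 - n)
y(12*4, T(-6, -3)) - 3632 = (297/5 - 2*(-3)) - 3632 = (297/5 - 1*(-6)) - 3632 = (297/5 + 6) - 3632 = 327/5 - 3632 = -17833/5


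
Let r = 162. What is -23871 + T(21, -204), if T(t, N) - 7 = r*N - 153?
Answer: -57065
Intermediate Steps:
T(t, N) = -146 + 162*N (T(t, N) = 7 + (162*N - 153) = 7 + (-153 + 162*N) = -146 + 162*N)
-23871 + T(21, -204) = -23871 + (-146 + 162*(-204)) = -23871 + (-146 - 33048) = -23871 - 33194 = -57065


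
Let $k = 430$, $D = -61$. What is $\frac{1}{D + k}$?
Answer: $\frac{1}{369} \approx 0.00271$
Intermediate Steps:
$\frac{1}{D + k} = \frac{1}{-61 + 430} = \frac{1}{369}$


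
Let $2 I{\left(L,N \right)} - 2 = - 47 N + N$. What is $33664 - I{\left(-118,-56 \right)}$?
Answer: $32375$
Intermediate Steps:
$I{\left(L,N \right)} = 1 - 23 N$ ($I{\left(L,N \right)} = 1 + \frac{- 47 N + N}{2} = 1 + \frac{\left(-46\right) N}{2} = 1 - 23 N$)
$33664 - I{\left(-118,-56 \right)} = 33664 - \left(1 - -1288\right) = 33664 - \left(1 + 1288\right) = 33664 - 1289 = 32375$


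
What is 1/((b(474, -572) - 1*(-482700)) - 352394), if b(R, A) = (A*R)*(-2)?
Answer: 1/672562 ≈ 1.4869e-6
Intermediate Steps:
b(R, A) = -2*A*R
1/((b(474, -572) - 1*(-482700)) - 352394) = 1/((-2*(-572)*474 - 1*(-482700)) - 352394) = 1/((542256 + 482700) - 352394) = 1/(1024956 - 352394) = 1/672562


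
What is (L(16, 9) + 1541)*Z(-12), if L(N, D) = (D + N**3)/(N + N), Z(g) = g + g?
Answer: -160251/4 ≈ -40063.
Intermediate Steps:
Z(g) = 2*g
L(N, D) = (D + N**3)/(2*N) (L(N, D) = (D + N**3)/((2*N)) = (D + N**3)*(1/(2*N)) = (D + N**3)/(2*N))
(L(16, 9) + 1541)*Z(-12) = ((1/2)*(9 + 16**3)/16 + 1541)*(2*(-12)) = ((1/2)*(1/16)*(9 + 4096) + 1541)*(-24) = ((1/2)*(1/16)*4105 + 1541)*(-24) = (4105/32 + 1541)*(-24) = (53417/32)*(-24) = -160251/4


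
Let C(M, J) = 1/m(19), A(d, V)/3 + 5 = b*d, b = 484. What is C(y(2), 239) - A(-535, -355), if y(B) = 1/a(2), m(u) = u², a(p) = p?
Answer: 280437436/361 ≈ 7.7684e+5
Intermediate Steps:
A(d, V) = -15 + 1452*d (A(d, V) = -15 + 3*(484*d) = -15 + 1452*d)
y(B) = ½ (y(B) = 1/2 = ½)
C(M, J) = 1/361 (C(M, J) = 1/(19²) = 1/361)
C(y(2), 239) - A(-535, -355) = 1/361 - (-15 + 1452*(-535)) = 1/361 - (-15 - 776820) = 1/361 - 1*(-776835) = 1/361 + 776835 = 280437436/361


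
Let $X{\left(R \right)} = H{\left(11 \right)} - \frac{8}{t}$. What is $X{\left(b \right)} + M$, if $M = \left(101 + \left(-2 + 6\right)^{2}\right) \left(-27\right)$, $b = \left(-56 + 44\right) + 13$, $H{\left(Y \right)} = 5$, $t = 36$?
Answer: $- \frac{28388}{9} \approx -3154.2$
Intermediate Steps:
$b = 1$ ($b = -12 + 13 = 1$)
$M = -3159$ ($M = \left(101 + 4^{2}\right) \left(-27\right) = \left(101 + 16\right) \left(-27\right) = 117 \left(-27\right) = -3159$)
$X{\left(R \right)} = \frac{43}{9}$ ($X{\left(R \right)} = 5 - \frac{8}{36} = 5 - \frac{2}{9} = \frac{43}{9}$)
$X{\left(b \right)} + M = \frac{43}{9} - 3159 = - \frac{28388}{9}$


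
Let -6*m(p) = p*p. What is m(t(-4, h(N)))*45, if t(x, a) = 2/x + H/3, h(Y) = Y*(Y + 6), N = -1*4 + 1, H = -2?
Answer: -245/24 ≈ -10.208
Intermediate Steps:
N = -3 (N = -4 + 1 = -3)
h(Y) = Y*(6 + Y)
t(x, a) = -2/3 + 2/x (t(x, a) = 2/x - 2/3 = -2/3 + 2/x)
m(p) = -p**2/6 (m(p) = -p*p/6 = -p**2/6)
m(t(-4, h(N)))*45 = -(-2/3 + 2/(-4))**2/6*45 = -(-2/3 + 2*(-1/4))**2/6*45 = -(-2/3 - 1/2)**2/6*45 = -(-7/6)**2/6*45 = -1/6*49/36*45 = -49/216*45 = -245/24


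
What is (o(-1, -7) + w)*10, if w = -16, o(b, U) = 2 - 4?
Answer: -180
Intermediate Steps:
o(b, U) = -2
(o(-1, -7) + w)*10 = (-2 - 16)*10 = -18*10 = -180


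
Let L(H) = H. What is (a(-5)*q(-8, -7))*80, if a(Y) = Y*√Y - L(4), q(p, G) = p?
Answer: 2560 + 3200*I*√5 ≈ 2560.0 + 7155.4*I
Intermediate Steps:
a(Y) = -4 + Y^(3/2) (a(Y) = Y*√Y - 1*4 = Y^(3/2) - 4 = -4 + Y^(3/2))
(a(-5)*q(-8, -7))*80 = ((-4 + (-5)^(3/2))*(-8))*80 = ((-4 - 5*I*√5)*(-8))*80 = (32 + 40*I*√5)*80 = 2560 + 3200*I*√5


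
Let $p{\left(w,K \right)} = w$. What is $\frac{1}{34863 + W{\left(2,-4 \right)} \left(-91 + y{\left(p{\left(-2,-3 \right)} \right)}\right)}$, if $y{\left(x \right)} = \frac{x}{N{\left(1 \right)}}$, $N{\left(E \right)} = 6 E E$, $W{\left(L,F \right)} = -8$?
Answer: $\frac{3}{106781} \approx 2.8095 \cdot 10^{-5}$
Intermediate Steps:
$N{\left(E \right)} = 6 E^{2}$
$y{\left(x \right)} = \frac{x}{6}$ ($y{\left(x \right)} = \frac{x}{6 \cdot 1^{2}} = \frac{x}{6 \cdot 1} = \frac{x}{6}$)
$\frac{1}{34863 + W{\left(2,-4 \right)} \left(-91 + y{\left(p{\left(-2,-3 \right)} \right)}\right)} = \frac{1}{34863 - 8 \left(-91 + \frac{1}{6} \left(-2\right)\right)} = \frac{1}{34863 - 8 \left(-91 - \frac{1}{3}\right)} = \frac{1}{34863 - - \frac{2192}{3}} = \frac{1}{34863 + \frac{2192}{3}} = \frac{1}{\frac{106781}{3}} = \frac{3}{106781}$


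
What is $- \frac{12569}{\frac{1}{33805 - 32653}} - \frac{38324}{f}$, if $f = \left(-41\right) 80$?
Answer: $- \frac{11873170579}{820} \approx -1.4479 \cdot 10^{7}$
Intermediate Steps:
$f = -3280$
$- \frac{12569}{\frac{1}{33805 - 32653}} - \frac{38324}{f} = - \frac{12569}{\frac{1}{33805 - 32653}} - \frac{38324}{-3280} = - \frac{12569}{\frac{1}{1152}} - - \frac{9581}{820} = - 12569 \frac{1}{\frac{1}{1152}} + \frac{9581}{820} = \left(-12569\right) 1152 + \frac{9581}{820} = -14479488 + \frac{9581}{820} = - \frac{11873170579}{820}$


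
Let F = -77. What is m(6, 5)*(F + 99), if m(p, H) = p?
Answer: 132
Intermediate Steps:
m(6, 5)*(F + 99) = 6*(-77 + 99) = 6*22 = 132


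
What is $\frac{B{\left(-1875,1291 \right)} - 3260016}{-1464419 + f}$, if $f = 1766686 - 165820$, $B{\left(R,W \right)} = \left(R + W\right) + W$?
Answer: $- \frac{3259309}{136447} \approx -23.887$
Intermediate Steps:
$B{\left(R,W \right)} = R + 2 W$
$f = 1600866$
$\frac{B{\left(-1875,1291 \right)} - 3260016}{-1464419 + f} = \frac{\left(-1875 + 2 \cdot 1291\right) - 3260016}{-1464419 + 1600866} = \frac{\left(-1875 + 2582\right) - 3260016}{136447} = \left(707 - 3260016\right) \frac{1}{136447} = \left(-3259309\right) \frac{1}{136447} = - \frac{3259309}{136447}$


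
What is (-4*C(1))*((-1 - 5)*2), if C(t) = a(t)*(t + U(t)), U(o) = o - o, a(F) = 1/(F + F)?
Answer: 24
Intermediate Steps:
a(F) = 1/(2*F)
U(o) = 0
C(t) = 1/2 (C(t) = (1/(2*t))*(t + 0) = (1/(2*t))*t = 1/2)
(-4*C(1))*((-1 - 5)*2) = (-4*1/2)*((-1 - 5)*2) = -(-12)*2 = -2*(-12) = 24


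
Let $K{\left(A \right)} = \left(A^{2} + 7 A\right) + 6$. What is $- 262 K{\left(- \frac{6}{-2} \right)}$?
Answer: $-9432$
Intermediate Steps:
$K{\left(A \right)} = 6 + A^{2} + 7 A$
$- 262 K{\left(- \frac{6}{-2} \right)} = - 262 \left(6 + \left(- \frac{6}{-2}\right)^{2} + 7 \left(- \frac{6}{-2}\right)\right) = - 262 \left(6 + \left(\left(-6\right) \left(- \frac{1}{2}\right)\right)^{2} + 7 \left(\left(-6\right) \left(- \frac{1}{2}\right)\right)\right) = - 262 \left(6 + 3^{2} + 7 \cdot 3\right) = - 262 \left(6 + 9 + 21\right) = \left(-262\right) 36 = -9432$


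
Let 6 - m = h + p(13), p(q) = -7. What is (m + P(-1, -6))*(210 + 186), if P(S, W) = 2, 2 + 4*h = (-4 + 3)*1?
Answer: 6237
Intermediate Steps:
h = -3/4 (h = -1/2 + ((-4 + 3)*1)/4 = -1/2 + (-1*1)/4 = -1/2 + (1/4)*(-1) = -1/2 - 1/4 = -3/4 ≈ -0.75000)
m = 55/4 (m = 6 - (-3/4 - 7) = 6 - 1*(-31/4) = 6 + 31/4 = 55/4 ≈ 13.750)
(m + P(-1, -6))*(210 + 186) = (55/4 + 2)*(210 + 186) = (63/4)*396 = 6237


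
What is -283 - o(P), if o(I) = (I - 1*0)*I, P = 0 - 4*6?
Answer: -859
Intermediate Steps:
P = -24 (P = 0 - 24 = -24)
o(I) = I² (o(I) = (I + 0)*I = I*I = I²)
-283 - o(P) = -283 - 1*(-24)² = -283 - 1*576 = -283 - 576 = -859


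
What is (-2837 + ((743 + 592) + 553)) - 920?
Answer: -1869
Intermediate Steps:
(-2837 + ((743 + 592) + 553)) - 920 = (-2837 + (1335 + 553)) - 920 = (-2837 + 1888) - 920 = -949 - 920 = -1869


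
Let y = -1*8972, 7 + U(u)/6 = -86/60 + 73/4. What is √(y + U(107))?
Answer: 7*I*√18190/10 ≈ 94.409*I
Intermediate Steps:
U(u) = 589/10 (U(u) = -42 + 6*(-86/60 + 73/4) = -42 + 6*(-86*1/60 + 73*(¼)) = -42 + 6*(-43/30 + 73/4) = -42 + 6*(1009/60) = -42 + 1009/10 = 589/10)
y = -8972
√(y + U(107)) = √(-8972 + 589/10) = √(-89131/10) = 7*I*√18190/10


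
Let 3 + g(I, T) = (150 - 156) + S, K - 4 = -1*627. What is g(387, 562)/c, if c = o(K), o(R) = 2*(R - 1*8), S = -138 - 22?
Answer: 169/1262 ≈ 0.13391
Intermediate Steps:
S = -160
K = -623 (K = 4 - 1*627 = 4 - 627 = -623)
g(I, T) = -169 (g(I, T) = -3 + ((150 - 156) - 160) = -3 + (-6 - 160) = -3 - 166 = -169)
o(R) = -16 + 2*R (o(R) = 2*(R - 8) = 2*(-8 + R) = -16 + 2*R)
c = -1262 (c = -16 + 2*(-623) = -16 - 1246 = -1262)
g(387, 562)/c = -169/(-1262) = -169*(-1/1262) = 169/1262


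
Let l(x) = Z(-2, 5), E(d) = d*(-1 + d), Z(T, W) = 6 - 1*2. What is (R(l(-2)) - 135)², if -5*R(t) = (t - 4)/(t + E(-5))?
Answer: 18225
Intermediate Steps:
Z(T, W) = 4 (Z(T, W) = 6 - 2 = 4)
l(x) = 4
R(t) = -(-4 + t)/(5*(30 + t)) (R(t) = -(t - 4)/(5*(t - 5*(-1 - 5))) = -(-4 + t)/(5*(t - 5*(-6))) = -(-4 + t)/(5*(t + 30)) = -(-4 + t)/(5*(30 + t)))
(R(l(-2)) - 135)² = ((4 - 1*4)/(5*(30 + 4)) - 135)² = ((⅕)*(4 - 4)/34 - 135)² = ((⅕)*(1/34)*0 - 135)² = (0 - 135)² = (-135)² = 18225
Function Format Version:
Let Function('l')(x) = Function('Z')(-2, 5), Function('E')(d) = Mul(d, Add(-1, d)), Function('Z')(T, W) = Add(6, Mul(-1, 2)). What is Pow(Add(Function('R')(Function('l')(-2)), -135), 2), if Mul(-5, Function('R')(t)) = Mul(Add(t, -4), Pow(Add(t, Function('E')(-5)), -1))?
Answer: 18225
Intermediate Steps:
Function('Z')(T, W) = 4 (Function('Z')(T, W) = Add(6, -2) = 4)
Function('l')(x) = 4
Function('R')(t) = Mul(Rational(-1, 5), Pow(Add(30, t), -1), Add(-4, t)) (Function('R')(t) = Mul(Rational(-1, 5), Mul(Add(t, -4), Pow(Add(t, Mul(-5, Add(-1, -5))), -1))) = Mul(Rational(-1, 5), Mul(Add(-4, t), Pow(Add(t, Mul(-5, -6)), -1))) = Mul(Rational(-1, 5), Mul(Add(-4, t), Pow(Add(t, 30), -1))) = Mul(Rational(-1, 5), Mul(Add(-4, t), Pow(Add(30, t), -1))) = Mul(Rational(-1, 5), Mul(Pow(Add(30, t), -1), Add(-4, t))) = Mul(Rational(-1, 5), Pow(Add(30, t), -1), Add(-4, t)))
Pow(Add(Function('R')(Function('l')(-2)), -135), 2) = Pow(Add(Mul(Rational(1, 5), Pow(Add(30, 4), -1), Add(4, Mul(-1, 4))), -135), 2) = Pow(Add(Mul(Rational(1, 5), Pow(34, -1), Add(4, -4)), -135), 2) = Pow(Add(Mul(Rational(1, 5), Rational(1, 34), 0), -135), 2) = Pow(Add(0, -135), 2) = Pow(-135, 2) = 18225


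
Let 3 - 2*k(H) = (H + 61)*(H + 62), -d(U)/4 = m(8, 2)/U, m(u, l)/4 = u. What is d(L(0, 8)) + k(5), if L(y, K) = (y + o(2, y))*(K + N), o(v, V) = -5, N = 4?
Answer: -66221/30 ≈ -2207.4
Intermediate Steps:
m(u, l) = 4*u
L(y, K) = (-5 + y)*(4 + K) (L(y, K) = (y - 5)*(K + 4) = (-5 + y)*(4 + K))
d(U) = -128/U (d(U) = -4*4*8/U = -128/U)
k(H) = 3/2 - (61 + H)*(62 + H)/2 (k(H) = 3/2 - (H + 61)*(H + 62)/2 = 3/2 - (61 + H)*(62 + H)/2)
d(L(0, 8)) + k(5) = -128/(-20 - 5*8 + 4*0 + 8*0) + (-3779/2 - 123/2*5 - 1/2*5**2) = -128/(-20 - 40 + 0 + 0) + (-3779/2 - 615/2 - 1/2*25) = -128/(-60) + (-3779/2 - 615/2 - 25/2) = -128*(-1/60) - 4419/2 = 32/15 - 4419/2 = -66221/30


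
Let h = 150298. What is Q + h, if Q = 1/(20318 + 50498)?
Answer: 10643503169/70816 ≈ 1.5030e+5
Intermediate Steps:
Q = 1/70816 ≈ 1.4121e-5
Q + h = 1/70816 + 150298 = 10643503169/70816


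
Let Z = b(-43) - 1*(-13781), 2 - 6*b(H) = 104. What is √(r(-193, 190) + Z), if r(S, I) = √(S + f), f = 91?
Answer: √(13764 + I*√102) ≈ 117.32 + 0.043*I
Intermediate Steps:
b(H) = -17 (b(H) = ⅓ - ⅙*104 = ⅓ - 52/3 = -17)
Z = 13764 (Z = -17 - 1*(-13781) = -17 + 13781 = 13764)
r(S, I) = √(91 + S) (r(S, I) = √(S + 91) = √(91 + S))
√(r(-193, 190) + Z) = √(√(91 - 193) + 13764) = √(√(-102) + 13764) = √(I*√102 + 13764) = √(13764 + I*√102)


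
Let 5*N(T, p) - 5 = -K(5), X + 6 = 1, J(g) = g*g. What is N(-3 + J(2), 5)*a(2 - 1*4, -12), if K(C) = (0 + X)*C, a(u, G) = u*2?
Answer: -24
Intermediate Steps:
J(g) = g²
a(u, G) = 2*u
X = -5 (X = -6 + 1 = -5)
K(C) = -5*C (K(C) = (0 - 5)*C = -5*C)
N(T, p) = 6 (N(T, p) = 1 + (-(-5)*5)/5 = 1 + (-1*(-25))/5 = 1 + (⅕)*25 = 1 + 5 = 6)
N(-3 + J(2), 5)*a(2 - 1*4, -12) = 6*(2*(2 - 1*4)) = 6*(2*(2 - 4)) = 6*(2*(-2)) = 6*(-4) = -24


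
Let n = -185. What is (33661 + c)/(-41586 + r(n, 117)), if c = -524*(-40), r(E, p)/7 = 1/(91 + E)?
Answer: -5134374/3909091 ≈ -1.3134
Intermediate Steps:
r(E, p) = 7/(91 + E)
c = 20960
(33661 + c)/(-41586 + r(n, 117)) = (33661 + 20960)/(-41586 + 7/(91 - 185)) = 54621/(-41586 + 7/(-94)) = 54621/(-41586 + 7*(-1/94)) = 54621/(-41586 - 7/94) = 54621/(-3909091/94) = 54621*(-94/3909091) = -5134374/3909091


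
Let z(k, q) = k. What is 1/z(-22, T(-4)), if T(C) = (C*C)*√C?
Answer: -1/22 ≈ -0.045455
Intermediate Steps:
T(C) = C^(5/2) (T(C) = C²*√C = C^(5/2))
1/z(-22, T(-4)) = 1/(-22) = -1/22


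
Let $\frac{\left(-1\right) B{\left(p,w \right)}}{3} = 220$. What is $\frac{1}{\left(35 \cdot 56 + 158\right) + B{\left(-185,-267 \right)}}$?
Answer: $\frac{1}{1458} \approx 0.00068587$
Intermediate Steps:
$B{\left(p,w \right)} = -660$ ($B{\left(p,w \right)} = \left(-3\right) 220 = -660$)
$\frac{1}{\left(35 \cdot 56 + 158\right) + B{\left(-185,-267 \right)}} = \frac{1}{\left(35 \cdot 56 + 158\right) - 660} = \frac{1}{\left(1960 + 158\right) - 660} = \frac{1}{2118 - 660} = \frac{1}{1458}$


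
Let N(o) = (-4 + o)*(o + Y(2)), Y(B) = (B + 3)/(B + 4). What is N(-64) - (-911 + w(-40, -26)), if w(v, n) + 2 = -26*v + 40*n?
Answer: 15625/3 ≈ 5208.3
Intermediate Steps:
w(v, n) = -2 - 26*v + 40*n (w(v, n) = -2 + (-26*v + 40*n) = -2 - 26*v + 40*n)
Y(B) = (3 + B)/(4 + B)
N(o) = (-4 + o)*(⅚ + o) (N(o) = (-4 + o)*(o + (3 + 2)/(4 + 2)) = (-4 + o)*(o + 5/6) = (-4 + o)*(o + (⅙)*5) = (-4 + o)*(o + ⅚) = (-4 + o)*(⅚ + o))
N(-64) - (-911 + w(-40, -26)) = (-10/3 + (-64)² - 19/6*(-64)) - (-911 + (-2 - 26*(-40) + 40*(-26))) = (-10/3 + 4096 + 608/3) - (-911 + (-2 + 1040 - 1040)) = 12886/3 - (-911 - 2) = 12886/3 - 1*(-913) = 12886/3 + 913 = 15625/3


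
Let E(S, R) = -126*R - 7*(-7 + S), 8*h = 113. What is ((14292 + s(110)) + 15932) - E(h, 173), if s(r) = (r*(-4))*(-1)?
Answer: 420095/8 ≈ 52512.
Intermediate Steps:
s(r) = 4*r (s(r) = -4*r*(-1) = 4*r)
h = 113/8 (h = (1/8)*113 = 113/8 ≈ 14.125)
E(S, R) = 49 - 126*R - 7*S (E(S, R) = -126*R + (49 - 7*S) = 49 - 126*R - 7*S)
((14292 + s(110)) + 15932) - E(h, 173) = ((14292 + 4*110) + 15932) - (49 - 126*173 - 7*113/8) = ((14292 + 440) + 15932) - (49 - 21798 - 791/8) = (14732 + 15932) - 1*(-174783/8) = 30664 + 174783/8 = 420095/8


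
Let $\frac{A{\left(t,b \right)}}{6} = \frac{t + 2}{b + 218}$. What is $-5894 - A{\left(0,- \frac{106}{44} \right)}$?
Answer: $- \frac{9318502}{1581} \approx -5894.1$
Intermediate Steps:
$A{\left(t,b \right)} = \frac{6 \left(2 + t\right)}{218 + b}$ ($A{\left(t,b \right)} = 6 \frac{t + 2}{b + 218} = 6 \frac{2 + t}{218 + b} = \frac{6 \left(2 + t\right)}{218 + b}$)
$-5894 - A{\left(0,- \frac{106}{44} \right)} = -5894 - \frac{6 \left(2 + 0\right)}{218 - \frac{106}{44}} = -5894 - 6 \frac{1}{218 - \frac{53}{22}} \cdot 2 = -5894 - 6 \frac{1}{\frac{4743}{22}} \cdot 2 = -5894 - 6 \cdot \frac{22}{4743} \cdot 2 = -5894 - \frac{88}{1581} = - \frac{9318502}{1581}$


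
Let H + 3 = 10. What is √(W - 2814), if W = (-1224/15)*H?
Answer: I*√84630/5 ≈ 58.182*I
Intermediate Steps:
H = 7 (H = -3 + 10 = 7)
W = -2856/5 (W = -1224/15*7 = -34*12/5*7 = -408/5*7 = -2856/5 ≈ -571.20)
√(W - 2814) = √(-2856/5 - 2814) = √(-16926/5) = I*√84630/5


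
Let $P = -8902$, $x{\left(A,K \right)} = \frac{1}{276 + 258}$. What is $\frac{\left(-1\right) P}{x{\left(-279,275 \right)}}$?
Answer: $4753668$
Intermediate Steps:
$x{\left(A,K \right)} = \frac{1}{534}$
$\frac{\left(-1\right) P}{x{\left(-279,275 \right)}} = \left(-1\right) \left(-8902\right) \frac{1}{\frac{1}{534}} = 8902 \cdot 534 = 4753668$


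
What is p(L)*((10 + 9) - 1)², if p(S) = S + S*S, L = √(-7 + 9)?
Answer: 648 + 324*√2 ≈ 1106.2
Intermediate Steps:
L = √2 ≈ 1.4142
p(S) = S + S²
p(L)*((10 + 9) - 1)² = (√2*(1 + √2))*((10 + 9) - 1)² = (√2*(1 + √2))*(19 - 1)² = (√2*(1 + √2))*18² = (√2*(1 + √2))*324 = 324*√2*(1 + √2)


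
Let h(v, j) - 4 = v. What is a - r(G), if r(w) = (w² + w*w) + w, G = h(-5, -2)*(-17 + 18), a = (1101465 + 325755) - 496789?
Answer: 930430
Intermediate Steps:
a = 930431 (a = 1427220 - 496789 = 930431)
h(v, j) = 4 + v
G = -1 (G = (4 - 5)*(-17 + 18) = -1*1 = -1)
r(w) = w + 2*w² (r(w) = (w² + w²) + w = 2*w² + w = w + 2*w²)
a - r(G) = 930431 - (-1)*(1 + 2*(-1)) = 930431 - (-1)*(1 - 2) = 930431 - (-1)*(-1) = 930431 - 1*1 = 930431 - 1 = 930430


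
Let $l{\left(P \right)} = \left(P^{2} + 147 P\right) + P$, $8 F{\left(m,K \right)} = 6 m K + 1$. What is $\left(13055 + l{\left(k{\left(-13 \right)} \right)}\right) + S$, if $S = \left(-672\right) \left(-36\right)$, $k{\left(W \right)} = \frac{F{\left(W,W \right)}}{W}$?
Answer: $\frac{388270897}{10816} \approx 35898.0$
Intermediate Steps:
$F{\left(m,K \right)} = \frac{1}{8} + \frac{3 K m}{4}$ ($F{\left(m,K \right)} = \frac{6 m K + 1}{8} = \frac{6 K m + 1}{8} = \frac{1 + 6 K m}{8} = \frac{1}{8} + \frac{3 K m}{4}$)
$k{\left(W \right)} = \frac{\frac{1}{8} + \frac{3 W^{2}}{4}}{W}$ ($k{\left(W \right)} = \frac{\frac{1}{8} + \frac{3 W W}{4}}{W} = \frac{\frac{1}{8} + \frac{3 W^{2}}{4}}{W}$)
$l{\left(P \right)} = P^{2} + 148 P$
$S = 24192$
$\left(13055 + l{\left(k{\left(-13 \right)} \right)}\right) + S = \left(13055 + \frac{1 + 6 \left(-13\right)^{2}}{8 \left(-13\right)} \left(148 + \frac{1 + 6 \left(-13\right)^{2}}{8 \left(-13\right)}\right)\right) + 24192 = \left(13055 + \frac{1}{8} \left(- \frac{1}{13}\right) \left(1 + 6 \cdot 169\right) \left(148 + \frac{1}{8} \left(- \frac{1}{13}\right) \left(1 + 6 \cdot 169\right)\right)\right) + 24192 = \left(13055 + \frac{1}{8} \left(- \frac{1}{13}\right) \left(1 + 1014\right) \left(148 + \frac{1}{8} \left(- \frac{1}{13}\right) \left(1 + 1014\right)\right)\right) + 24192 = \left(13055 + \frac{1}{8} \left(- \frac{1}{13}\right) 1015 \left(148 + \frac{1}{8} \left(- \frac{1}{13}\right) 1015\right)\right) + 24192 = \left(13055 - \frac{1015 \left(148 - \frac{1015}{104}\right)}{104}\right) + 24192 = \left(13055 - \frac{14592655}{10816}\right) + 24192 = \frac{126610225}{10816} + 24192 = \frac{388270897}{10816}$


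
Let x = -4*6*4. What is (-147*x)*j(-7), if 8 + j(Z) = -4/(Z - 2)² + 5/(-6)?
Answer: -1128176/9 ≈ -1.2535e+5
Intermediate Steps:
j(Z) = -53/6 - 4/(-2 + Z)² (j(Z) = -8 + (-4/(Z - 2)² + 5/(-6)) = -8 + (-4/(-2 + Z)² + 5*(-⅙)) = -8 + (-4/(-2 + Z)² - ⅚) = -8 + (-⅚ - 4/(-2 + Z)²) = -53/6 - 4/(-2 + Z)²)
x = -96 (x = -24*4 = -96)
(-147*x)*j(-7) = (-147*(-96))*(-53/6 - 4/(-2 - 7)²) = 14112*(-53/6 - 4/(-9)²) = 14112*(-53/6 - 4*1/81) = 14112*(-53/6 - 4/81) = 14112*(-1439/162) = -1128176/9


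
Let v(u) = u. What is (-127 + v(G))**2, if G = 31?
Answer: 9216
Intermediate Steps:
(-127 + v(G))**2 = (-127 + 31)**2 = (-96)**2 = 9216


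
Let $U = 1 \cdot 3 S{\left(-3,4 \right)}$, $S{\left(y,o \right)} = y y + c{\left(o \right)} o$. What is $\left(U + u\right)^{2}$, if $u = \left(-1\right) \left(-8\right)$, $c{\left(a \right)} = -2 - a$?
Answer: $1369$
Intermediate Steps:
$S{\left(y,o \right)} = y^{2} + o \left(-2 - o\right)$ ($S{\left(y,o \right)} = y y + \left(-2 - o\right) o = y^{2} + o \left(-2 - o\right)$)
$u = 8$
$U = -45$ ($U = 1 \cdot 3 \left(\left(-3\right)^{2} - 4 \left(2 + 4\right)\right) = 3 \left(9 - 4 \cdot 6\right) = 3 \left(9 - 24\right) = 3 \left(-15\right) = -45$)
$\left(U + u\right)^{2} = \left(-45 + 8\right)^{2} = \left(-37\right)^{2} = 1369$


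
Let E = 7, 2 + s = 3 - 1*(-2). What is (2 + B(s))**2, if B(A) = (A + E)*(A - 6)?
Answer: 784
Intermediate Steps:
s = 3 (s = -2 + (3 - 1*(-2)) = -2 + (3 + 2) = -2 + 5 = 3)
B(A) = (-6 + A)*(7 + A) (B(A) = (A + 7)*(A - 6) = (7 + A)*(-6 + A) = (-6 + A)*(7 + A))
(2 + B(s))**2 = (2 + (-42 + 3 + 3**2))**2 = (2 + (-42 + 3 + 9))**2 = (2 - 30)**2 = (-28)**2 = 784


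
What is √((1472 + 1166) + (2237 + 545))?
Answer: 2*√1355 ≈ 73.621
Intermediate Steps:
√((1472 + 1166) + (2237 + 545)) = √(2638 + 2782) = √5420 = 2*√1355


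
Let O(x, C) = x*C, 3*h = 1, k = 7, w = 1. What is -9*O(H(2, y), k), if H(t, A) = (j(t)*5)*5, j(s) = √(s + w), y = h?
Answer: -1575*√3 ≈ -2728.0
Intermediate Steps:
h = ⅓ (h = (⅓)*1 = ⅓ ≈ 0.33333)
y = ⅓ ≈ 0.33333
j(s) = √(1 + s) (j(s) = √(s + 1) = √(1 + s))
H(t, A) = 25*√(1 + t) (H(t, A) = (√(1 + t)*5)*5 = (5*√(1 + t))*5 = 25*√(1 + t))
O(x, C) = C*x
-9*O(H(2, y), k) = -63*25*√(1 + 2) = -63*25*√3 = -1575*√3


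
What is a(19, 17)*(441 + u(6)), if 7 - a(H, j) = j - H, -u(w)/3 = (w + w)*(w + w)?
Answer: 81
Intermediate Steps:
u(w) = -12*w² (u(w) = -3*(w + w)*(w + w) = -3*2*w*2*w = -12*w²)
a(H, j) = 7 + H - j (a(H, j) = 7 - (j - H) = 7 + (H - j) = 7 + H - j)
a(19, 17)*(441 + u(6)) = (7 + 19 - 1*17)*(441 - 12*6²) = (7 + 19 - 17)*(441 - 12*36) = 9*(441 - 432) = 9*9 = 81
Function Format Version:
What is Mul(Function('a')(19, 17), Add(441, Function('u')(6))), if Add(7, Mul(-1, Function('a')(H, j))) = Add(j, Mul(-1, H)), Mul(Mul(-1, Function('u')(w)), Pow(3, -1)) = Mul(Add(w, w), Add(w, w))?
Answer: 81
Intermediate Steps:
Function('u')(w) = Mul(-12, Pow(w, 2)) (Function('u')(w) = Mul(-3, Mul(Add(w, w), Add(w, w))) = Mul(-3, Mul(Mul(2, w), Mul(2, w))) = Mul(-3, Mul(4, Pow(w, 2))) = Mul(-12, Pow(w, 2)))
Function('a')(H, j) = Add(7, H, Mul(-1, j)) (Function('a')(H, j) = Add(7, Mul(-1, Add(j, Mul(-1, H)))) = Add(7, Add(H, Mul(-1, j))) = Add(7, H, Mul(-1, j)))
Mul(Function('a')(19, 17), Add(441, Function('u')(6))) = Mul(Add(7, 19, Mul(-1, 17)), Add(441, Mul(-12, Pow(6, 2)))) = Mul(Add(7, 19, -17), Add(441, Mul(-12, 36))) = Mul(9, Add(441, -432)) = Mul(9, 9) = 81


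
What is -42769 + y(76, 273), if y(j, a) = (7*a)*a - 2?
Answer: 478932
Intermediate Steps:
y(j, a) = -2 + 7*a² (y(j, a) = 7*a² - 2 = -2 + 7*a²)
-42769 + y(76, 273) = -42769 + (-2 + 7*273²) = -42769 + (-2 + 7*74529) = -42769 + (-2 + 521703) = -42769 + 521701 = 478932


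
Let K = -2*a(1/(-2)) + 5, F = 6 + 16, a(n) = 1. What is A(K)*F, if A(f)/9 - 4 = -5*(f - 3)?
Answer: 792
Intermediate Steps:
F = 22
K = 3 (K = -2*1 + 5 = -2 + 5 = 3)
A(f) = 171 - 45*f (A(f) = 36 + 9*(-5*(f - 3)) = 36 + 9*(-5*(-3 + f)) = 36 + 9*(15 - 5*f) = 36 + (135 - 45*f) = 171 - 45*f)
A(K)*F = (171 - 45*3)*22 = (171 - 135)*22 = 36*22 = 792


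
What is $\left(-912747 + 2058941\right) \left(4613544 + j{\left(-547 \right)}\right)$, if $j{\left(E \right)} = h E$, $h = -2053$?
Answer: $6575181997790$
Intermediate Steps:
$j{\left(E \right)} = - 2053 E$
$\left(-912747 + 2058941\right) \left(4613544 + j{\left(-547 \right)}\right) = \left(-912747 + 2058941\right) \left(4613544 - -1122991\right) = 1146194 \left(4613544 + 1122991\right) = 1146194 \cdot 5736535 = 6575181997790$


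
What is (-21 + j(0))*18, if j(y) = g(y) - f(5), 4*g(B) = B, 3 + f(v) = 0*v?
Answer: -324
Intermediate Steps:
f(v) = -3 (f(v) = -3 + 0*v = -3 + 0 = -3)
g(B) = B/4
j(y) = 3 + y/4 (j(y) = y/4 - 1*(-3) = y/4 + 3 = 3 + y/4)
(-21 + j(0))*18 = (-21 + (3 + (¼)*0))*18 = (-21 + (3 + 0))*18 = (-21 + 3)*18 = -18*18 = -324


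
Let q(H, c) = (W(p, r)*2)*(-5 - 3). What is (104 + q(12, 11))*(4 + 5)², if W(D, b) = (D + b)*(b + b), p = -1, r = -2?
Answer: -7128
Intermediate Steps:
W(D, b) = 2*b*(D + b) (W(D, b) = (D + b)*(2*b) = 2*b*(D + b))
q(H, c) = -192 (q(H, c) = ((2*(-2)*(-1 - 2))*2)*(-5 - 3) = ((2*(-2)*(-3))*2)*(-8) = (12*2)*(-8) = 24*(-8) = -192)
(104 + q(12, 11))*(4 + 5)² = (104 - 192)*(4 + 5)² = -88*9² = -88*81 = -7128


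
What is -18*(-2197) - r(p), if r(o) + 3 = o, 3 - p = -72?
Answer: 39474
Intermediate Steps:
p = 75 (p = 3 - 1*(-72) = 3 + 72 = 75)
r(o) = -3 + o
-18*(-2197) - r(p) = -18*(-2197) - (-3 + 75) = 39546 - 1*72 = 39546 - 72 = 39474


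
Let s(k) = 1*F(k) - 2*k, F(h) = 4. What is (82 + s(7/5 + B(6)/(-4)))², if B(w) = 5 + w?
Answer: 786769/100 ≈ 7867.7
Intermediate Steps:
s(k) = 4 - 2*k (s(k) = 1*4 - 2*k = 4 - 2*k)
(82 + s(7/5 + B(6)/(-4)))² = (82 + (4 - 2*(7/5 + (5 + 6)/(-4))))² = (82 + (4 - 2*(7*(⅕) + 11*(-¼))))² = (82 + (4 - 2*(7/5 - 11/4)))² = (82 + (4 - 2*(-27/20)))² = (82 + (4 + 27/10))² = (82 + 67/10)² = (887/10)² = 786769/100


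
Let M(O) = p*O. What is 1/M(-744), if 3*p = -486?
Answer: 1/120528 ≈ 8.2968e-6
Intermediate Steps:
p = -162 (p = (⅓)*(-486) = -162)
M(O) = -162*O
1/M(-744) = 1/(-162*(-744)) = 1/120528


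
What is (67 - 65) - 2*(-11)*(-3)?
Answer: -64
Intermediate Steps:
(67 - 65) - 2*(-11)*(-3) = 2 + 22*(-3) = 2 - 66 = -64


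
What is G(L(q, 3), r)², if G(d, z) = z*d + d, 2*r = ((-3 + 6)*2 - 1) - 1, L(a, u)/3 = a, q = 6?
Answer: 2916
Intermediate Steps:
L(a, u) = 3*a
r = 2 (r = (((-3 + 6)*2 - 1) - 1)/2 = ((3*2 - 1) - 1)/2 = ((6 - 1) - 1)/2 = (5 - 1)/2 = (½)*4 = 2)
G(d, z) = d + d*z (G(d, z) = d*z + d = d + d*z)
G(L(q, 3), r)² = ((3*6)*(1 + 2))² = (18*3)² = 54² = 2916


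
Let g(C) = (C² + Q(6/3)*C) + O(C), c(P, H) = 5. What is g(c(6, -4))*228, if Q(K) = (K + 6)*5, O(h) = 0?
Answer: 51300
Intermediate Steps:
Q(K) = 30 + 5*K (Q(K) = (6 + K)*5 = 30 + 5*K)
g(C) = C² + 40*C (g(C) = (C² + (30 + 5*(6/3))*C) + 0 = (C² + (30 + 5*(6*(⅓)))*C) + 0 = (C² + (30 + 5*2)*C) + 0 = (C² + (30 + 10)*C) + 0 = (C² + 40*C) + 0 = C² + 40*C)
g(c(6, -4))*228 = (5*(40 + 5))*228 = (5*45)*228 = 225*228 = 51300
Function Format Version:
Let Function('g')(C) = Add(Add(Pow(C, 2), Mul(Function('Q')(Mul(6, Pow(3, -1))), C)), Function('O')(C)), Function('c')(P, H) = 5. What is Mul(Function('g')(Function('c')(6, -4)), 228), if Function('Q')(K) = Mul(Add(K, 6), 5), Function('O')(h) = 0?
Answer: 51300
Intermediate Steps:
Function('Q')(K) = Add(30, Mul(5, K)) (Function('Q')(K) = Mul(Add(6, K), 5) = Add(30, Mul(5, K)))
Function('g')(C) = Add(Pow(C, 2), Mul(40, C)) (Function('g')(C) = Add(Add(Pow(C, 2), Mul(Add(30, Mul(5, Mul(6, Pow(3, -1)))), C)), 0) = Add(Add(Pow(C, 2), Mul(Add(30, Mul(5, Mul(6, Rational(1, 3)))), C)), 0) = Add(Add(Pow(C, 2), Mul(Add(30, Mul(5, 2)), C)), 0) = Add(Add(Pow(C, 2), Mul(Add(30, 10), C)), 0) = Add(Add(Pow(C, 2), Mul(40, C)), 0) = Add(Pow(C, 2), Mul(40, C)))
Mul(Function('g')(Function('c')(6, -4)), 228) = Mul(Mul(5, Add(40, 5)), 228) = Mul(Mul(5, 45), 228) = Mul(225, 228) = 51300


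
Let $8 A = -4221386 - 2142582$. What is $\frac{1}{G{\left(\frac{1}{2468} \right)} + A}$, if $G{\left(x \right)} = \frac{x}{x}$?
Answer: $- \frac{1}{795495} \approx -1.2571 \cdot 10^{-6}$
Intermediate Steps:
$G{\left(x \right)} = 1$
$A = -795496$ ($A = \frac{-4221386 - 2142582}{8} = \frac{1}{8} \left(-6363968\right) = -795496$)
$\frac{1}{G{\left(\frac{1}{2468} \right)} + A} = \frac{1}{1 - 795496} = \frac{1}{-795495} = - \frac{1}{795495}$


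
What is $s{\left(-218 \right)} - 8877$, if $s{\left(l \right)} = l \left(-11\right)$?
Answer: $-6479$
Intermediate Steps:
$s{\left(l \right)} = - 11 l$
$s{\left(-218 \right)} - 8877 = \left(-11\right) \left(-218\right) - 8877 = 2398 - 8877 = -6479$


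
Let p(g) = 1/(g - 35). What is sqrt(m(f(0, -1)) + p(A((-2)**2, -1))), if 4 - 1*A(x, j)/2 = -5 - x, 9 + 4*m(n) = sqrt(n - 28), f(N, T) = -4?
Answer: sqrt(-85 + 36*I*sqrt(2))/6 ≈ 0.44223 + 1.599*I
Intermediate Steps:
m(n) = -9/4 + sqrt(-28 + n)/4 (m(n) = -9/4 + sqrt(n - 28)/4 = -9/4 + sqrt(-28 + n)/4)
A(x, j) = 18 + 2*x (A(x, j) = 8 - 2*(-5 - x) = 8 + (10 + 2*x) = 18 + 2*x)
p(g) = 1/(-35 + g)
sqrt(m(f(0, -1)) + p(A((-2)**2, -1))) = sqrt((-9/4 + sqrt(-28 - 4)/4) + 1/(-35 + (18 + 2*(-2)**2))) = sqrt((-9/4 + sqrt(-32)/4) + 1/(-35 + (18 + 2*4))) = sqrt((-9/4 + (4*I*sqrt(2))/4) + 1/(-35 + (18 + 8))) = sqrt((-9/4 + I*sqrt(2)) + 1/(-35 + 26)) = sqrt((-9/4 + I*sqrt(2)) + 1/(-9)) = sqrt((-9/4 + I*sqrt(2)) - 1/9) = sqrt(-85/36 + I*sqrt(2))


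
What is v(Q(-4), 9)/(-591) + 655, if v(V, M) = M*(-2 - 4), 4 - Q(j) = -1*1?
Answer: 129053/197 ≈ 655.09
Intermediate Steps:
Q(j) = 5 (Q(j) = 4 - (-1) = 4 - 1*(-1) = 4 + 1 = 5)
v(V, M) = -6*M (v(V, M) = M*(-6) = -6*M)
v(Q(-4), 9)/(-591) + 655 = -6*9/(-591) + 655 = -54*(-1/591) + 655 = 18/197 + 655 = 129053/197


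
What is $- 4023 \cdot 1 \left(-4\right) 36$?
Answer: $579312$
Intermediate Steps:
$- 4023 \cdot 1 \left(-4\right) 36 = - 4023 \left(\left(-4\right) 36\right) = \left(-4023\right) \left(-144\right) = 579312$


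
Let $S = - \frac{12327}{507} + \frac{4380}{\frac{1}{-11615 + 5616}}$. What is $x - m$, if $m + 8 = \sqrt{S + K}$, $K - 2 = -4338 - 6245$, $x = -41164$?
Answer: $-41156 - \frac{i \sqrt{4442372078}}{13} \approx -41156.0 - 5127.0 i$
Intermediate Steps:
$K = -10581$ ($K = 2 - 10583 = -10581$)
$S = - \frac{4440583889}{169}$ ($S = \left(-12327\right) \frac{1}{507} + \frac{4380}{\frac{1}{-5999}} = - \frac{4109}{169} + \frac{4380}{- \frac{1}{5999}} = - \frac{4109}{169} + 4380 \left(-5999\right) = - \frac{4109}{169} - 26275620 = - \frac{4440583889}{169} \approx -2.6276 \cdot 10^{7}$)
$m = -8 + \frac{i \sqrt{4442372078}}{13}$ ($m = -8 + \sqrt{- \frac{4440583889}{169} - 10581} = -8 + \sqrt{- \frac{4442372078}{169}} = -8 + \frac{i \sqrt{4442372078}}{13} \approx -8.0 + 5127.0 i$)
$x - m = -41164 - \left(-8 + \frac{i \sqrt{4442372078}}{13}\right) = -41164 + \left(8 - \frac{i \sqrt{4442372078}}{13}\right) = -41156 - \frac{i \sqrt{4442372078}}{13}$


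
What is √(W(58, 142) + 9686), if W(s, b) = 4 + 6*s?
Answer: √10038 ≈ 100.19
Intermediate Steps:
√(W(58, 142) + 9686) = √((4 + 6*58) + 9686) = √((4 + 348) + 9686) = √(352 + 9686) = √10038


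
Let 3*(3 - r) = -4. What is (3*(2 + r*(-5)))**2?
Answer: 3481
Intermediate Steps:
r = 13/3 (r = 3 - 1/3*(-4) = 3 + 4/3 = 13/3 ≈ 4.3333)
(3*(2 + r*(-5)))**2 = (3*(2 + (13/3)*(-5)))**2 = (3*(2 - 65/3))**2 = (3*(-59/3))**2 = (-59)**2 = 3481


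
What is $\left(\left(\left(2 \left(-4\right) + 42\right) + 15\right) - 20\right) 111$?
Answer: $3219$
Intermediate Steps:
$\left(\left(\left(2 \left(-4\right) + 42\right) + 15\right) - 20\right) 111 = \left(\left(\left(-8 + 42\right) + 15\right) - 20\right) 111 = \left(\left(34 + 15\right) - 20\right) 111 = \left(49 - 20\right) 111 = 29 \cdot 111 = 3219$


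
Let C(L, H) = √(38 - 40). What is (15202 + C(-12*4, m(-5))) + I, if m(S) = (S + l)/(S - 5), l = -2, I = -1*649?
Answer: 14553 + I*√2 ≈ 14553.0 + 1.4142*I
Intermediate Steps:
I = -649
m(S) = (-2 + S)/(-5 + S) (m(S) = (S - 2)/(S - 5) = (-2 + S)/(-5 + S))
C(L, H) = I*√2 (C(L, H) = √(-2) = I*√2)
(15202 + C(-12*4, m(-5))) + I = (15202 + I*√2) - 649 = 14553 + I*√2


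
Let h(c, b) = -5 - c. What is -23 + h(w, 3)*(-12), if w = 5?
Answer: 97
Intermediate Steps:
-23 + h(w, 3)*(-12) = -23 + (-5 - 1*5)*(-12) = -23 + (-5 - 5)*(-12) = -23 - 10*(-12) = -23 + 120 = 97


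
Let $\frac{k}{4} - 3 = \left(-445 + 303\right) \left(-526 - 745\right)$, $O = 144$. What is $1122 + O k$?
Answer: $103960482$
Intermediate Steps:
$k = 721940$ ($k = 12 + 4 \left(-445 + 303\right) \left(-526 - 745\right) = 12 + 4 \left(\left(-142\right) \left(-1271\right)\right) = 12 + 4 \cdot 180482 = 12 + 721928 = 721940$)
$1122 + O k = 1122 + 144 \cdot 721940 = 1122 + 103959360 = 103960482$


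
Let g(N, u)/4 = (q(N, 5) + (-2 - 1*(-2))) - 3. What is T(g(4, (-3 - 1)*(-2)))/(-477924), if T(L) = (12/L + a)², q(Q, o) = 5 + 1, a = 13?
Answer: -49/119481 ≈ -0.00041011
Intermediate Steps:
q(Q, o) = 6
g(N, u) = 12 (g(N, u) = 4*((6 + (-2 - 1*(-2))) - 3) = 4*((6 + (-2 + 2)) - 3) = 4*((6 + 0) - 3) = 4*(6 - 3) = 4*3 = 12)
T(L) = (13 + 12/L)² (T(L) = (12/L + 13)² = (13 + 12/L)²)
T(g(4, (-3 - 1)*(-2)))/(-477924) = ((12 + 13*12)²/12²)/(-477924) = ((12 + 156)²/144)*(-1/477924) = ((1/144)*168²)*(-1/477924) = ((1/144)*28224)*(-1/477924) = 196*(-1/477924) = -49/119481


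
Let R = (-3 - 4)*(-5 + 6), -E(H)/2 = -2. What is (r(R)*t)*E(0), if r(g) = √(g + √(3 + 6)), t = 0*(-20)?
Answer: 0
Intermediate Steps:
E(H) = 4 (E(H) = -2*(-2) = 4)
R = -7 (R = -7*1 = -7)
t = 0
r(g) = √(3 + g) (r(g) = √(g + √9) = √(g + 3) = √(3 + g))
(r(R)*t)*E(0) = (√(3 - 7)*0)*4 = (√(-4)*0)*4 = ((2*I)*0)*4 = 0*4 = 0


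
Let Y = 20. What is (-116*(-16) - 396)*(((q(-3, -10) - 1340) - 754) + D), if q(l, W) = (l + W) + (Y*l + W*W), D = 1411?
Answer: -957760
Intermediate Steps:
q(l, W) = W + W² + 21*l (q(l, W) = (l + W) + (20*l + W*W) = (W + l) + (20*l + W²) = (W + l) + (W² + 20*l) = W + W² + 21*l)
(-116*(-16) - 396)*(((q(-3, -10) - 1340) - 754) + D) = (-116*(-16) - 396)*((((-10 + (-10)² + 21*(-3)) - 1340) - 754) + 1411) = (1856 - 396)*((((-10 + 100 - 63) - 1340) - 754) + 1411) = 1460*(((27 - 1340) - 754) + 1411) = 1460*((-1313 - 754) + 1411) = 1460*(-2067 + 1411) = 1460*(-656) = -957760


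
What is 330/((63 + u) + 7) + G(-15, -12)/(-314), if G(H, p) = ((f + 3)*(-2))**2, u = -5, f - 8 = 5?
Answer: 3706/2041 ≈ 1.8158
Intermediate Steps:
f = 13 (f = 8 + 5 = 13)
G(H, p) = 1024 (G(H, p) = ((13 + 3)*(-2))**2 = (16*(-2))**2 = (-32)**2 = 1024)
330/((63 + u) + 7) + G(-15, -12)/(-314) = 330/((63 - 5) + 7) + 1024/(-314) = 330/(58 + 7) + 1024*(-1/314) = 330/65 - 512/157 = 330*(1/65) - 512/157 = 66/13 - 512/157 = 3706/2041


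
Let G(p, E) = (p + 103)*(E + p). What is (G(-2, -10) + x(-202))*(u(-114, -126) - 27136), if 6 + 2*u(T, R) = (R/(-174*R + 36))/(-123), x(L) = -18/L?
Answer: 332322377215073/10104040 ≈ 3.2890e+7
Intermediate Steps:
G(p, E) = (103 + p)*(E + p)
u(T, R) = -3 - R/(246*(36 - 174*R)) (u(T, R) = -3 + ((R/(-174*R + 36))/(-123))/2 = -3 + ((R/(36 - 174*R))*(-1/123))/2 = -3 + (-R/(123*(36 - 174*R)))/2 = -3 - R/(246*(36 - 174*R)))
(G(-2, -10) + x(-202))*(u(-114, -126) - 27136) = (((-2)² + 103*(-10) + 103*(-2) - 10*(-2)) - 18/(-202))*((26568 - 128411*(-126))/(1476*(-6 + 29*(-126))) - 27136) = ((4 - 1030 - 206 + 20) - 18*(-1/202))*((26568 + 16179786)/(1476*(-6 - 3654)) - 27136) = (-1212 + 9/101)*((1/1476)*16206354/(-3660) - 27136) = -122403*((1/1476)*(-1/3660)*16206354 - 27136)/101 = -122403*(-900353/300120 - 27136)/101 = -122403/101*(-8144956673/300120) = 332322377215073/10104040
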